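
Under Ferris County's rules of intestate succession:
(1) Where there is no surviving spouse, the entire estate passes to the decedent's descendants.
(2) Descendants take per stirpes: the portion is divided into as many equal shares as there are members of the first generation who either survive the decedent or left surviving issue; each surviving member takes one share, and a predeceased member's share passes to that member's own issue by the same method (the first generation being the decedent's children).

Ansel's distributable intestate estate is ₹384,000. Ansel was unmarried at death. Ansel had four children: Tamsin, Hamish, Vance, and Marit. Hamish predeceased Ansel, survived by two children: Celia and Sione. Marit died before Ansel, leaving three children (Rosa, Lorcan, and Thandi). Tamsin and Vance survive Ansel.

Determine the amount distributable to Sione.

Sione receives ₹48,000.

The entire ₹384,000 passes to the descendants.
That amount (₹384,000) is divided into 4 shares of ₹96,000: Tamsin and Vance each take ₹96,000; Hamish's ₹96,000 share passes to Hamish's issue; Marit's ₹96,000 share passes to Marit's issue.
Hamish's share (₹96,000) is divided into 2 shares of ₹48,000: Celia and Sione each take ₹48,000.
Marit's share (₹96,000) is divided into 3 shares of ₹32,000: Rosa, Lorcan, and Thandi each take ₹32,000.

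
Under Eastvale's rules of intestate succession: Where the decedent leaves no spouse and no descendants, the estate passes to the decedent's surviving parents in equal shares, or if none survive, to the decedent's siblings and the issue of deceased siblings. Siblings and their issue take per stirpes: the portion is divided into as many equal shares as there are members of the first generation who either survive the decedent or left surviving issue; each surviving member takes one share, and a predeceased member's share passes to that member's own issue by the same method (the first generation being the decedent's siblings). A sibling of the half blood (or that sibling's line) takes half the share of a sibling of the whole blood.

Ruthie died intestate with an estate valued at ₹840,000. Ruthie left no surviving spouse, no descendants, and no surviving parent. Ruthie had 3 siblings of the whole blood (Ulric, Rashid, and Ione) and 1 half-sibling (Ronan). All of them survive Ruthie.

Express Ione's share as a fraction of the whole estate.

Ione receives 2/7 of the estate.

The entire ₹840,000 passes to the siblings and their issue.
Counting each half-blood sibling's line as half a unit, there are 7/2 units in ₹840,000, so one unit is ₹240,000. Whole-blood lines (Ulric, Rashid, and Ione) take ₹240,000 each; half-blood lines (Ronan) take ₹120,000 each.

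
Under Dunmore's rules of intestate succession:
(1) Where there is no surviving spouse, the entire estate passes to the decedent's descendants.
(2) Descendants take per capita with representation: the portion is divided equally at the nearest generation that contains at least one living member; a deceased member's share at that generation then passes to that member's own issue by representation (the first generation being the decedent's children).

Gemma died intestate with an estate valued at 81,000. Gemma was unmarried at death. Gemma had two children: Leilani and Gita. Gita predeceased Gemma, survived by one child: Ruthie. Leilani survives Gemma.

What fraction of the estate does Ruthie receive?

The entire 81,000 passes to the descendants.
That amount (81,000) is divided into 2 shares of 40,500: Leilani takes 40,500; Gita's 40,500 share passes to Gita's issue.
Gita's share (40,500) passes entirely to Ruthie.

Ruthie receives 1/2 of the estate.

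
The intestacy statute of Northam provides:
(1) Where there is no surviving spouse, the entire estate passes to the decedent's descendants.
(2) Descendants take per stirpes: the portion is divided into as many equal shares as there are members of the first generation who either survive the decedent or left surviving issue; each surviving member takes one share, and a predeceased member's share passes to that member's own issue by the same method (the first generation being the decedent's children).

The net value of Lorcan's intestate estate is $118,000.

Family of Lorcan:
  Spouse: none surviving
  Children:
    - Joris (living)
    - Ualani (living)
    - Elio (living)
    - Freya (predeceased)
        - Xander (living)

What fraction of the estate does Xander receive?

The entire $118,000 passes to the descendants.
That amount ($118,000) is divided into 4 shares of $29,500: Joris, Ualani, and Elio each take $29,500; Freya's $29,500 share passes to Freya's issue.
Freya's share ($29,500) passes entirely to Xander.

Xander receives 1/4 of the estate.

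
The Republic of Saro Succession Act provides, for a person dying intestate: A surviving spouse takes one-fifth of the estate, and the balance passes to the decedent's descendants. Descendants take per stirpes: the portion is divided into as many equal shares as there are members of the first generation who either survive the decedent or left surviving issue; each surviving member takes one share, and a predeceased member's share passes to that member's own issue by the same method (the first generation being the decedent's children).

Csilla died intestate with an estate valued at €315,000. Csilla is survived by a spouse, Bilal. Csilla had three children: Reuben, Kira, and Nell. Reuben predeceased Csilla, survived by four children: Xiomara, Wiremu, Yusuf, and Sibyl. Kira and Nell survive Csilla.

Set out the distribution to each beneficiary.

Bilal: €63,000; Xiomara: €21,000; Wiremu: €21,000; Yusuf: €21,000; Sibyl: €21,000; Kira: €84,000; Nell: €84,000

Bilal takes one-fifth of €315,000 = €63,000. The remaining €252,000 passes to the descendants.
The descendants' portion (€252,000) is divided into 3 shares of €84,000: Kira and Nell each take €84,000; Reuben's €84,000 share passes to Reuben's issue.
Reuben's share (€84,000) is divided into 4 shares of €21,000: Xiomara, Wiremu, Yusuf, and Sibyl each take €21,000.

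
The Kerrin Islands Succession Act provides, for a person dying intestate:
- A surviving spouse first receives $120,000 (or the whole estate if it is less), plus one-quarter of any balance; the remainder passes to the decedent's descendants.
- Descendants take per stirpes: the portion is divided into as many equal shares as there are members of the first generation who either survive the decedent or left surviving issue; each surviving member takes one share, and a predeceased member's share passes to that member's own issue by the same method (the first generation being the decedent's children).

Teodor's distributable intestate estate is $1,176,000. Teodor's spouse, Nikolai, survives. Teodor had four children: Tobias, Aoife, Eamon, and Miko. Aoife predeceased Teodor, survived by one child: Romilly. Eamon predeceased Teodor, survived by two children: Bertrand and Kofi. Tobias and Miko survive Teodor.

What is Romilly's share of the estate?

Nikolai first takes $120,000, leaving a balance of $1,056,000. Nikolai then takes one-quarter of the balance ($264,000), for a total of $384,000. The remaining $792,000 passes to the descendants.
The descendants' portion ($792,000) is divided into 4 shares of $198,000: Tobias and Miko each take $198,000; Aoife's $198,000 share passes to Aoife's issue; Eamon's $198,000 share passes to Eamon's issue.
Aoife's share ($198,000) passes entirely to Romilly.
Eamon's share ($198,000) is divided into 2 shares of $99,000: Bertrand and Kofi each take $99,000.

Romilly receives $198,000.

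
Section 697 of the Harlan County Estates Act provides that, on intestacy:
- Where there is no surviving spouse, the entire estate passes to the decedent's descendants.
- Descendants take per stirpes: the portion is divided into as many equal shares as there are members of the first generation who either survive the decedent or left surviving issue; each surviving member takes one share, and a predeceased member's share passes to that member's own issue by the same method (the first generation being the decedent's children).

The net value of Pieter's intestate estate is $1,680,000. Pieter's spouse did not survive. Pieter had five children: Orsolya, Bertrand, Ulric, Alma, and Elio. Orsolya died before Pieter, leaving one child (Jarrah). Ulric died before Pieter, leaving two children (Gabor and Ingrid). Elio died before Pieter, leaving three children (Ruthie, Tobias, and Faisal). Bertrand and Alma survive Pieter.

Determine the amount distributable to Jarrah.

The entire $1,680,000 passes to the descendants.
That amount ($1,680,000) is divided into 5 shares of $336,000: Bertrand and Alma each take $336,000; Orsolya's $336,000 share passes to Orsolya's issue; Ulric's $336,000 share passes to Ulric's issue; Elio's $336,000 share passes to Elio's issue.
Orsolya's share ($336,000) passes entirely to Jarrah.
Ulric's share ($336,000) is divided into 2 shares of $168,000: Gabor and Ingrid each take $168,000.
Elio's share ($336,000) is divided into 3 shares of $112,000: Ruthie, Tobias, and Faisal each take $112,000.

Jarrah receives $336,000.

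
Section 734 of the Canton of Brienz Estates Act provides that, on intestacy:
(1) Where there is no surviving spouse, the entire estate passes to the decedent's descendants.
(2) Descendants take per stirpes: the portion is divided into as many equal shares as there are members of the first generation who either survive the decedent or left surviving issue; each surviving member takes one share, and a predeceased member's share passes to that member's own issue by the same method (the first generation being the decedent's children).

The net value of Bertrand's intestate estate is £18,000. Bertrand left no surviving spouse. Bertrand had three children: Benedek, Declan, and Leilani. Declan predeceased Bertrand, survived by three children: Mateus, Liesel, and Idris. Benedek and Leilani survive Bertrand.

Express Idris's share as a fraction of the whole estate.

Idris receives 1/9 of the estate.

The entire £18,000 passes to the descendants.
That amount (£18,000) is divided into 3 shares of £6,000: Benedek and Leilani each take £6,000; Declan's £6,000 share passes to Declan's issue.
Declan's share (£6,000) is divided into 3 shares of £2,000: Mateus, Liesel, and Idris each take £2,000.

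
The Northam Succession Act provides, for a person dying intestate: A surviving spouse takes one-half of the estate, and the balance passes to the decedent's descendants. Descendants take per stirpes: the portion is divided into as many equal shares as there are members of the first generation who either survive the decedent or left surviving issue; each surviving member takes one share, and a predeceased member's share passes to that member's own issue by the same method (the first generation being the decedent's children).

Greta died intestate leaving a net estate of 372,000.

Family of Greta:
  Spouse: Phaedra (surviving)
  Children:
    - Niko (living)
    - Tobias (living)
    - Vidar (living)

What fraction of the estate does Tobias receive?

Tobias receives 1/6 of the estate.

Phaedra takes one-half of 372,000 = 186,000. The remaining 186,000 passes to the descendants.
The descendants' portion (186,000) is divided into 3 shares of 62,000: Niko, Tobias, and Vidar each take 62,000.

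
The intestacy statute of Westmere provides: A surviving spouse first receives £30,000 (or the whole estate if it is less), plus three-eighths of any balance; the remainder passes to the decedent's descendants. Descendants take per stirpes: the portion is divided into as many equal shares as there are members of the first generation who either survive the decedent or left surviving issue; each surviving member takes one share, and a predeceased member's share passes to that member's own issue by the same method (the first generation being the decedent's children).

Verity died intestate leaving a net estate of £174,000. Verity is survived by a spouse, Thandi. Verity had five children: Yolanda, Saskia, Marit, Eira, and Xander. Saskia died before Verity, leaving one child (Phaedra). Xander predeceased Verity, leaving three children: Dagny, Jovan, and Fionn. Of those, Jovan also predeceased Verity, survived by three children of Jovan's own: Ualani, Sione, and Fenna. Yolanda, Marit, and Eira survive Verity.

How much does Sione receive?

Thandi first takes £30,000, leaving a balance of £144,000. Thandi then takes three-eighths of the balance (£54,000), for a total of £84,000. The remaining £90,000 passes to the descendants.
The descendants' portion (£90,000) is divided into 5 shares of £18,000: Yolanda, Marit, and Eira each take £18,000; Saskia's £18,000 share passes to Saskia's issue; Xander's £18,000 share passes to Xander's issue.
Saskia's share (£18,000) passes entirely to Phaedra.
Xander's share (£18,000) is divided into 3 shares of £6,000: Dagny and Fionn each take £6,000; Jovan's £6,000 share passes to Jovan's issue.
Jovan's share (£6,000) is divided into 3 shares of £2,000: Ualani, Sione, and Fenna each take £2,000.

Sione receives £2,000.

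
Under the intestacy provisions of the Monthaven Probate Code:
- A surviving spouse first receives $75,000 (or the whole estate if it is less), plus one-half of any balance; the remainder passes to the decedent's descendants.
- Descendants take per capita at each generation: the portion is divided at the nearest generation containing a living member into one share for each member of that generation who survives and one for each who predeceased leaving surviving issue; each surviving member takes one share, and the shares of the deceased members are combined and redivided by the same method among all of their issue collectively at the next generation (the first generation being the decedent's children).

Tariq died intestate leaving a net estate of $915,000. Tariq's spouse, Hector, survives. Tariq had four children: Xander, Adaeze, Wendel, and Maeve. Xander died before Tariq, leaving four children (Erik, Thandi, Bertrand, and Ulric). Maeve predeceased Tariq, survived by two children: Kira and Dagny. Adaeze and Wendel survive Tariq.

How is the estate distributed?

Hector: $495,000; Erik: $35,000; Thandi: $35,000; Bertrand: $35,000; Ulric: $35,000; Adaeze: $105,000; Wendel: $105,000; Kira: $35,000; Dagny: $35,000

Hector first takes $75,000, leaving a balance of $840,000. Hector then takes one-half of the balance ($420,000), for a total of $495,000. The remaining $420,000 passes to the descendants.
The descendants' portion ($420,000) is divided at the children's generation into 4 shares of $105,000. Adaeze and Wendel each take $105,000. The 2 shares of the deceased (Xander and Maeve) are combined into a pool of $210,000.
That pool ($210,000) is divided at the grandchildren's generation equally among Erik, Thandi, Bertrand, Ulric, Kira, and Dagny: $35,000 each.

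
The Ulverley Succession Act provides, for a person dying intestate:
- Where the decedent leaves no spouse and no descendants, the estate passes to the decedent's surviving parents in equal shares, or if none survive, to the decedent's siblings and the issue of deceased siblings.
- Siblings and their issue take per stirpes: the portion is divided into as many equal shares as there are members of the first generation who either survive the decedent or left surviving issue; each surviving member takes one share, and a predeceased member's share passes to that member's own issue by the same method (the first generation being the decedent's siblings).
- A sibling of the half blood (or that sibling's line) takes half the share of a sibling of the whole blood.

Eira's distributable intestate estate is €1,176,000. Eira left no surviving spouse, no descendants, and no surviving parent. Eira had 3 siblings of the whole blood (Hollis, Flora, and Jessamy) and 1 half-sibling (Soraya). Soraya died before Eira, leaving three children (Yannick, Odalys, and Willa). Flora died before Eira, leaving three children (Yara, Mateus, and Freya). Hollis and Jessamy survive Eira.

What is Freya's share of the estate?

The entire €1,176,000 passes to the siblings and their issue.
Counting each half-blood sibling's line as half a unit, there are 7/2 units in €1,176,000, so one unit is €336,000. Whole-blood lines (Hollis, Flora, and Jessamy) take €336,000 each; half-blood lines (Soraya) take €168,000 each.
Soraya's share (€168,000) is divided into 3 shares of €56,000: Yannick, Odalys, and Willa each take €56,000.
Flora's share (€336,000) is divided into 3 shares of €112,000: Yara, Mateus, and Freya each take €112,000.

Freya receives €112,000.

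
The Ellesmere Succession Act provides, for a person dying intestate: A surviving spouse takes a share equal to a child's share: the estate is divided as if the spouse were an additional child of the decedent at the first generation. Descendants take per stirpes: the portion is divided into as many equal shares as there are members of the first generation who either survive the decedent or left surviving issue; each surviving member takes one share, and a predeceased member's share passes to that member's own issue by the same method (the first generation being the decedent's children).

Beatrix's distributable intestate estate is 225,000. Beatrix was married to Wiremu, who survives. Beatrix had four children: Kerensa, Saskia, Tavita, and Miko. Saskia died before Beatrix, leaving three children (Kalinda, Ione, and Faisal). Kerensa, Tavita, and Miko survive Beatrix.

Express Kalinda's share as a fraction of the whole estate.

Kalinda receives 1/15 of the estate.

The spouse counts as an additional share at the children's level, so there are 5 primary shares of 45,000. Wiremu takes one such share (45,000).
The children's combined portion (180,000) is divided into 4 shares of 45,000: Kerensa, Tavita, and Miko each take 45,000; Saskia's 45,000 share passes to Saskia's issue.
Saskia's share (45,000) is divided into 3 shares of 15,000: Kalinda, Ione, and Faisal each take 15,000.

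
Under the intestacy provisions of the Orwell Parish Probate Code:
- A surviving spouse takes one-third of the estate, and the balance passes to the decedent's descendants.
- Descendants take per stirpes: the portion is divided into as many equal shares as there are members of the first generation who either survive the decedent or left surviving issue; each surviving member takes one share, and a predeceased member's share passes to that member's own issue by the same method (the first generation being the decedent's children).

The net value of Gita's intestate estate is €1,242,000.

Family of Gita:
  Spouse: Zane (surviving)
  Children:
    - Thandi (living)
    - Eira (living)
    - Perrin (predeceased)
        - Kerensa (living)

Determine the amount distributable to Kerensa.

Kerensa receives €276,000.

Zane takes one-third of €1,242,000 = €414,000. The remaining €828,000 passes to the descendants.
The descendants' portion (€828,000) is divided into 3 shares of €276,000: Thandi and Eira each take €276,000; Perrin's €276,000 share passes to Perrin's issue.
Perrin's share (€276,000) passes entirely to Kerensa.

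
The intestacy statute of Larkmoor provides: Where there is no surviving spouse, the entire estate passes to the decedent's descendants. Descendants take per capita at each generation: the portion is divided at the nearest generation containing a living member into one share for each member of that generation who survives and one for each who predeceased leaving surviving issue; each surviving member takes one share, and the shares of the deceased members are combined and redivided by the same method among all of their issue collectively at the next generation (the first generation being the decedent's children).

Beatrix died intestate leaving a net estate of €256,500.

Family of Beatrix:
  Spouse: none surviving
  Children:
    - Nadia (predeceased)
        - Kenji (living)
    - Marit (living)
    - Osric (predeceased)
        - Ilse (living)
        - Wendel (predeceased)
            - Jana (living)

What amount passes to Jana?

The entire €256,500 passes to the descendants.
That amount (€256,500) is divided at the children's generation into 3 shares of €85,500. Marit takes €85,500. The 2 shares of the deceased (Nadia and Osric) are combined into a pool of €171,000.
That pool (€171,000) is divided at the grandchildren's generation into 3 shares of €57,000. Kenji and Ilse each take €57,000. The remaining share for the deceased Wendel (€57,000) is carried to the next generation.
That pool (€57,000) passes entirely to Jana, the sole taker at the great-grandchildren's generation.

Jana receives €57,000.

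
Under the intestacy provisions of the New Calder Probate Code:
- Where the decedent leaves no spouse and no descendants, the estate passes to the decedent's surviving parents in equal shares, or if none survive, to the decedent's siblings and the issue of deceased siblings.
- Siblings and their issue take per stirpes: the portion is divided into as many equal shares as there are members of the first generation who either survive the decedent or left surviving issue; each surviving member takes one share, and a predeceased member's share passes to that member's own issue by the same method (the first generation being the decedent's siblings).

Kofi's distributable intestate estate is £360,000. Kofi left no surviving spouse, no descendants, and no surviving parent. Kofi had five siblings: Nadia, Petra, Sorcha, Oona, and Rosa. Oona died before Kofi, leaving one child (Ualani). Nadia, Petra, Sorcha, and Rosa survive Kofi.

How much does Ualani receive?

Ualani receives £72,000.

The entire £360,000 passes to the siblings and their issue.
That amount (£360,000) is divided into 5 shares of £72,000: Nadia, Petra, Sorcha, and Rosa each take £72,000; Oona's £72,000 share passes to Oona's issue.
Oona's share (£72,000) passes entirely to Ualani.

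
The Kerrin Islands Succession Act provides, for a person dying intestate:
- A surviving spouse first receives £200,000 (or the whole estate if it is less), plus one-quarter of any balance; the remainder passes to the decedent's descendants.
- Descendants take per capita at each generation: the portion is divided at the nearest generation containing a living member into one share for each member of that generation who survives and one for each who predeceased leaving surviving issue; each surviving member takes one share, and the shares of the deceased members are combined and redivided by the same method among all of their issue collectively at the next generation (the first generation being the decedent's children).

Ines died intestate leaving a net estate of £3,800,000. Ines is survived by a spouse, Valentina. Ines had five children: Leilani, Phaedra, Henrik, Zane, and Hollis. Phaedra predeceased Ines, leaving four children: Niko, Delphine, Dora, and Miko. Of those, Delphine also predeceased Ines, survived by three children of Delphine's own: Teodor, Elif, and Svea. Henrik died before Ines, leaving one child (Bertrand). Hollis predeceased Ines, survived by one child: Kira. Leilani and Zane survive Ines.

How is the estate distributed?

Valentina: £1,100,000; Leilani: £540,000; Niko: £270,000; Teodor: £90,000; Elif: £90,000; Svea: £90,000; Dora: £270,000; Miko: £270,000; Bertrand: £270,000; Zane: £540,000; Kira: £270,000

Valentina first takes £200,000, leaving a balance of £3,600,000. Valentina then takes one-quarter of the balance (£900,000), for a total of £1,100,000. The remaining £2,700,000 passes to the descendants.
The descendants' portion (£2,700,000) is divided at the children's generation into 5 shares of £540,000. Leilani and Zane each take £540,000. The 3 shares of the deceased (Phaedra, Henrik, and Hollis) are combined into a pool of £1,620,000.
That pool (£1,620,000) is divided at the grandchildren's generation into 6 shares of £270,000. Niko, Dora, Miko, Bertrand, and Kira each take £270,000. The remaining share for the deceased Delphine (£270,000) is carried to the next generation.
That pool (£270,000) is divided at the great-grandchildren's generation equally among Teodor, Elif, and Svea: £90,000 each.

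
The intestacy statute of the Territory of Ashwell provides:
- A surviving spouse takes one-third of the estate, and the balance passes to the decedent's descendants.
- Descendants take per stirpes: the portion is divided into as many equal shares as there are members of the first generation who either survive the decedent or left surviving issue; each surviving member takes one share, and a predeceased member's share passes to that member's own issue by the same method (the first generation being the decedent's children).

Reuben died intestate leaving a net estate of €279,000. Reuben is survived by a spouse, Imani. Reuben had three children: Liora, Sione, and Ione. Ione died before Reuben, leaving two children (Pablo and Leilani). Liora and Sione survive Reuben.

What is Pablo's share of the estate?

Imani takes one-third of €279,000 = €93,000. The remaining €186,000 passes to the descendants.
The descendants' portion (€186,000) is divided into 3 shares of €62,000: Liora and Sione each take €62,000; Ione's €62,000 share passes to Ione's issue.
Ione's share (€62,000) is divided into 2 shares of €31,000: Pablo and Leilani each take €31,000.

Pablo receives €31,000.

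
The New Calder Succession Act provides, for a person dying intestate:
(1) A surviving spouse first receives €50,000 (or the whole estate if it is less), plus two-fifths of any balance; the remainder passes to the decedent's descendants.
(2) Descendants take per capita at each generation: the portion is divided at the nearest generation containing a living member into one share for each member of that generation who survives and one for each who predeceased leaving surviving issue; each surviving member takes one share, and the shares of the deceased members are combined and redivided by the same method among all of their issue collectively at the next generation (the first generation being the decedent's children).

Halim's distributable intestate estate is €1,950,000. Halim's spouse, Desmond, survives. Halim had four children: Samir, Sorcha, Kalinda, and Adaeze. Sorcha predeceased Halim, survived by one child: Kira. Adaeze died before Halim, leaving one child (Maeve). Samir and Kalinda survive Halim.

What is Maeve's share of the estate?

Desmond first takes €50,000, leaving a balance of €1,900,000. Desmond then takes two-fifths of the balance (€760,000), for a total of €810,000. The remaining €1,140,000 passes to the descendants.
The descendants' portion (€1,140,000) is divided at the children's generation into 4 shares of €285,000. Samir and Kalinda each take €285,000. The 2 shares of the deceased (Sorcha and Adaeze) are combined into a pool of €570,000.
That pool (€570,000) is divided at the grandchildren's generation equally among Kira and Maeve: €285,000 each.

Maeve receives €285,000.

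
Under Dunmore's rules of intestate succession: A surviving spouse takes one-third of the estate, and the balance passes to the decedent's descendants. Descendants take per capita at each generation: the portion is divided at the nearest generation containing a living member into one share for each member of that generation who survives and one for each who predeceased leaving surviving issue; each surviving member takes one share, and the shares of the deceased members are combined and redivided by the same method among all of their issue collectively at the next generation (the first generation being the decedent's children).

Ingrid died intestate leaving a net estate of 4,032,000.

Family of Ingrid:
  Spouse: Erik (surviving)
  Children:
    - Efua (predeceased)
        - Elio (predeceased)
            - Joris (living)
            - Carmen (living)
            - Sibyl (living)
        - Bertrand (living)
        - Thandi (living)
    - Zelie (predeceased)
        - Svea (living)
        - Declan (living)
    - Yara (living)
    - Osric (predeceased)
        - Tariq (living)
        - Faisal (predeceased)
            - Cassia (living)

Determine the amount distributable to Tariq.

Erik takes one-third of 4,032,000 = 1,344,000. The remaining 2,688,000 passes to the descendants.
The descendants' portion (2,688,000) is divided at the children's generation into 4 shares of 672,000. Yara takes 672,000. The 3 shares of the deceased (Efua, Zelie, and Osric) are combined into a pool of 2,016,000.
That pool (2,016,000) is divided at the grandchildren's generation into 7 shares of 288,000. Bertrand, Thandi, Svea, Declan, and Tariq each take 288,000. The 2 shares of the deceased (Elio and Faisal) are combined into a pool of 576,000.
That pool (576,000) is divided at the great-grandchildren's generation equally among Joris, Carmen, Sibyl, and Cassia: 144,000 each.

Tariq receives 288,000.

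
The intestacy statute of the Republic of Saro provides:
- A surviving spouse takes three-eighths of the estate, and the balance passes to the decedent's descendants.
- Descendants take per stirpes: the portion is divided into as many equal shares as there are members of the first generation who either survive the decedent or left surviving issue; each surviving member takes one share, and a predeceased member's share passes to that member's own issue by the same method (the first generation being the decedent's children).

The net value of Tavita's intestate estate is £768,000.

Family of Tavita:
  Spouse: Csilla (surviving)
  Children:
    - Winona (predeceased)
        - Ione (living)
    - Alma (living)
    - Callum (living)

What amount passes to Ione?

Ione receives £160,000.

Csilla takes three-eighths of £768,000 = £288,000. The remaining £480,000 passes to the descendants.
The descendants' portion (£480,000) is divided into 3 shares of £160,000: Alma and Callum each take £160,000; Winona's £160,000 share passes to Winona's issue.
Winona's share (£160,000) passes entirely to Ione.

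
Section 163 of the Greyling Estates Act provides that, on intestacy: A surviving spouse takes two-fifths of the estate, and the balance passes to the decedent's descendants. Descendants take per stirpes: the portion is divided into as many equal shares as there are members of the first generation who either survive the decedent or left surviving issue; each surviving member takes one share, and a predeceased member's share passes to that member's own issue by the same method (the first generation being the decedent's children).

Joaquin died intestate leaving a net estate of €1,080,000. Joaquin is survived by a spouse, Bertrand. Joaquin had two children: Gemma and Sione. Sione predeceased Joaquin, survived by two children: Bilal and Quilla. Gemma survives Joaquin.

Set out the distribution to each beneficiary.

Bertrand: €432,000; Gemma: €324,000; Bilal: €162,000; Quilla: €162,000

Bertrand takes two-fifths of €1,080,000 = €432,000. The remaining €648,000 passes to the descendants.
The descendants' portion (€648,000) is divided into 2 shares of €324,000: Gemma takes €324,000; Sione's €324,000 share passes to Sione's issue.
Sione's share (€324,000) is divided into 2 shares of €162,000: Bilal and Quilla each take €162,000.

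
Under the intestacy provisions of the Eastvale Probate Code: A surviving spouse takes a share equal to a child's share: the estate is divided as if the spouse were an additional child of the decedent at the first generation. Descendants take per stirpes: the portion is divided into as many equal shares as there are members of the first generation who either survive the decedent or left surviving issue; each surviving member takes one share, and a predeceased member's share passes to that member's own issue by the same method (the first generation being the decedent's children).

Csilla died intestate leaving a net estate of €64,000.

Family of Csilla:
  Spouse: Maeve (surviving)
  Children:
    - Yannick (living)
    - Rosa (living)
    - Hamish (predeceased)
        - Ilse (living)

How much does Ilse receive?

The spouse counts as an additional share at the children's level, so there are 4 primary shares of €16,000. Maeve takes one such share (€16,000).
The children's combined portion (€48,000) is divided into 3 shares of €16,000: Yannick and Rosa each take €16,000; Hamish's €16,000 share passes to Hamish's issue.
Hamish's share (€16,000) passes entirely to Ilse.

Ilse receives €16,000.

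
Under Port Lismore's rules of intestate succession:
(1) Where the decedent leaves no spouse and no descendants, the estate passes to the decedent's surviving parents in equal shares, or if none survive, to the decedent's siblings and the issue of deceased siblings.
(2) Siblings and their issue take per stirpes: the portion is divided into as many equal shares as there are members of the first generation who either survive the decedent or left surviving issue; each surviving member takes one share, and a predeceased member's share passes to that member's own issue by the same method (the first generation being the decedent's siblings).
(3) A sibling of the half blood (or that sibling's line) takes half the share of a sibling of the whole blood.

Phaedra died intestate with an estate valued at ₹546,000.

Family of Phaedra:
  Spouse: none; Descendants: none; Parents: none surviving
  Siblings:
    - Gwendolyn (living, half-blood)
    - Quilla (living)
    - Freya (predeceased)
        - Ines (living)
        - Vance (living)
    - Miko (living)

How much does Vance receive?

Vance receives ₹78,000.

The entire ₹546,000 passes to the siblings and their issue.
Counting each half-blood sibling's line as half a unit, there are 7/2 units in ₹546,000, so one unit is ₹156,000. Whole-blood lines (Quilla, Freya, and Miko) take ₹156,000 each; half-blood lines (Gwendolyn) take ₹78,000 each.
Freya's share (₹156,000) is divided into 2 shares of ₹78,000: Ines and Vance each take ₹78,000.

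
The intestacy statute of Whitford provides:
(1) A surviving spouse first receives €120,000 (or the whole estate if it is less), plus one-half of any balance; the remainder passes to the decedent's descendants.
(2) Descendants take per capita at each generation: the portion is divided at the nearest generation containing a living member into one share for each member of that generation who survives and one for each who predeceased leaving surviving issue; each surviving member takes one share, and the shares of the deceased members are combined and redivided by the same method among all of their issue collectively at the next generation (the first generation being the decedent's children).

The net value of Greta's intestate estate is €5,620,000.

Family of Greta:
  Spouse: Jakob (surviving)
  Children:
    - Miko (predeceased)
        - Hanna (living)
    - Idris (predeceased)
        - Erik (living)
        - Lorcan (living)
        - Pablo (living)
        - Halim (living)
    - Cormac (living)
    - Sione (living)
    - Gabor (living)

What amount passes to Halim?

Halim receives €220,000.

Jakob first takes €120,000, leaving a balance of €5,500,000. Jakob then takes one-half of the balance (€2,750,000), for a total of €2,870,000. The remaining €2,750,000 passes to the descendants.
The descendants' portion (€2,750,000) is divided at the children's generation into 5 shares of €550,000. Cormac, Sione, and Gabor each take €550,000. The 2 shares of the deceased (Miko and Idris) are combined into a pool of €1,100,000.
That pool (€1,100,000) is divided at the grandchildren's generation equally among Hanna, Erik, Lorcan, Pablo, and Halim: €220,000 each.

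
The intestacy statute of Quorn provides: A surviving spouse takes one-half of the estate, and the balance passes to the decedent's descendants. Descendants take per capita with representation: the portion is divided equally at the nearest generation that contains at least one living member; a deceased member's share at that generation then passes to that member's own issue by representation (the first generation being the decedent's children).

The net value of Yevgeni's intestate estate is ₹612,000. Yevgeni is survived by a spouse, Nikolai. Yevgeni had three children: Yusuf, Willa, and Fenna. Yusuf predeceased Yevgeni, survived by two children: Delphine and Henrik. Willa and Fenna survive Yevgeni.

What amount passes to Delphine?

Nikolai takes one-half of ₹612,000 = ₹306,000. The remaining ₹306,000 passes to the descendants.
The descendants' portion (₹306,000) is divided into 3 shares of ₹102,000: Willa and Fenna each take ₹102,000; Yusuf's ₹102,000 share passes to Yusuf's issue.
Yusuf's share (₹102,000) is divided into 2 shares of ₹51,000: Delphine and Henrik each take ₹51,000.

Delphine receives ₹51,000.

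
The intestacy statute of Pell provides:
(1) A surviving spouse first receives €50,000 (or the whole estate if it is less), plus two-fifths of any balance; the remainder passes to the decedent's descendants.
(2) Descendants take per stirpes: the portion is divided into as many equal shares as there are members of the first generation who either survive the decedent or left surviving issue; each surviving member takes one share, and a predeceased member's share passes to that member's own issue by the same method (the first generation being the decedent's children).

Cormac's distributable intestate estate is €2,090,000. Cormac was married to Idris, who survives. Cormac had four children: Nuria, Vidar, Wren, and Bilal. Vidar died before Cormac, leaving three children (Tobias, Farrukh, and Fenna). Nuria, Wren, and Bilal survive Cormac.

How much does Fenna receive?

Fenna receives €102,000.

Idris first takes €50,000, leaving a balance of €2,040,000. Idris then takes two-fifths of the balance (€816,000), for a total of €866,000. The remaining €1,224,000 passes to the descendants.
The descendants' portion (€1,224,000) is divided into 4 shares of €306,000: Nuria, Wren, and Bilal each take €306,000; Vidar's €306,000 share passes to Vidar's issue.
Vidar's share (€306,000) is divided into 3 shares of €102,000: Tobias, Farrukh, and Fenna each take €102,000.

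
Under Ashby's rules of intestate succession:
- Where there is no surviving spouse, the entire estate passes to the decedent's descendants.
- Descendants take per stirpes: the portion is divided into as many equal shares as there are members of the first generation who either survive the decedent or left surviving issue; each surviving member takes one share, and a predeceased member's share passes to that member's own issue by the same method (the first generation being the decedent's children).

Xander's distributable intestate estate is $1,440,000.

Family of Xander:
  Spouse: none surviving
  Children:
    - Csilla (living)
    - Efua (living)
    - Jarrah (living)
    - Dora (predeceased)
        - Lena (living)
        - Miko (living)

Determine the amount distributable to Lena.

Lena receives $180,000.

The entire $1,440,000 passes to the descendants.
That amount ($1,440,000) is divided into 4 shares of $360,000: Csilla, Efua, and Jarrah each take $360,000; Dora's $360,000 share passes to Dora's issue.
Dora's share ($360,000) is divided into 2 shares of $180,000: Lena and Miko each take $180,000.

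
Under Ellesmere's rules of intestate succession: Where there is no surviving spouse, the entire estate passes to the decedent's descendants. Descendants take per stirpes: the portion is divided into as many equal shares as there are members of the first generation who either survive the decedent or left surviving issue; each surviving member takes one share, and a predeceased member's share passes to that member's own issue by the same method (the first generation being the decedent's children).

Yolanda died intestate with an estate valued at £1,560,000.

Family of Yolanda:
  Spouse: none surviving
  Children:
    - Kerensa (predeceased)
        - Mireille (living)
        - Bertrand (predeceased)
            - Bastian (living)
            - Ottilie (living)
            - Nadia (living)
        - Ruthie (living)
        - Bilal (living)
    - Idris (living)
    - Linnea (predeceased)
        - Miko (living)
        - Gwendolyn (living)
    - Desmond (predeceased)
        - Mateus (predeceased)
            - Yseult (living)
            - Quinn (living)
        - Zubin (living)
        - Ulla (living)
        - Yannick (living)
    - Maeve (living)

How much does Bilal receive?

Bilal receives £78,000.

The entire £1,560,000 passes to the descendants.
That amount (£1,560,000) is divided into 5 shares of £312,000: Idris and Maeve each take £312,000; Kerensa's £312,000 share passes to Kerensa's issue; Linnea's £312,000 share passes to Linnea's issue; Desmond's £312,000 share passes to Desmond's issue.
Kerensa's share (£312,000) is divided into 4 shares of £78,000: Mireille, Ruthie, and Bilal each take £78,000; Bertrand's £78,000 share passes to Bertrand's issue.
Bertrand's share (£78,000) is divided into 3 shares of £26,000: Bastian, Ottilie, and Nadia each take £26,000.
Linnea's share (£312,000) is divided into 2 shares of £156,000: Miko and Gwendolyn each take £156,000.
Desmond's share (£312,000) is divided into 4 shares of £78,000: Zubin, Ulla, and Yannick each take £78,000; Mateus's £78,000 share passes to Mateus's issue.
Mateus's share (£78,000) is divided into 2 shares of £39,000: Yseult and Quinn each take £39,000.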